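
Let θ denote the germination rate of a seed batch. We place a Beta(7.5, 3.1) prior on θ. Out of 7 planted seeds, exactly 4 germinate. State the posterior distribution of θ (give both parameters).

Posterior: Beta(11.5, 6.1)

Observing 4 successes and 3 failures updates Beta(7.5, 3.1) by adding the success and failure counts to the two shape parameters: α = 7.5+4 = 11.5, β = 3.1+3 = 6.1.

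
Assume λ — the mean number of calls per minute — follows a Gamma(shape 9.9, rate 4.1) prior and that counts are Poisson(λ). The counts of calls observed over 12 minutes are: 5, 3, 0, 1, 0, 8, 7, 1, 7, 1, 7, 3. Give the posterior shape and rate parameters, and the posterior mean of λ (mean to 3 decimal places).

Posterior: Gamma(shape=52.9, rate=16.1); mean ≈ 3.286

The Poisson likelihood adds the total count to the shape and the number of exposure periods to the rate. Here ∑xᵢ = 43 and n = 12, so shape 9.9→52.9 and rate 4.1→16.1.
Posterior mean = shape/rate = 52.9/16.1 = 3.286.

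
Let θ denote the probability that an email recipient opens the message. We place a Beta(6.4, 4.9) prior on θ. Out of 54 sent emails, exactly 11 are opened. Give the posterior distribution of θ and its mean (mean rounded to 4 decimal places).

The binomial likelihood is conjugate to the Beta prior: with 11 successes and 43 failures, the posterior is Beta(6.4+11, 4.9+43) = Beta(17.4, 47.9).
E[θ | data] = 17.4/(17.4+47.9) = 0.2665.

Posterior: Beta(17.4, 47.9); mean ≈ 0.2665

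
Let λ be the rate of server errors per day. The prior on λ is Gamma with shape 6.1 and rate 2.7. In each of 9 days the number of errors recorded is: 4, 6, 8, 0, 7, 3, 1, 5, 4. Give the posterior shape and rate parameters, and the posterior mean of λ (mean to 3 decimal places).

Posterior: Gamma(shape=44.1, rate=11.7); mean ≈ 3.769

Total count ∑xᵢ = 38 over n = 9 days.
Gamma is conjugate to the Poisson likelihood: posterior is Gamma(shape = 6.1+38 = 44.1, rate = 2.7+9 = 11.7).
Posterior mean = shape/rate = 44.1/11.7 = 3.769.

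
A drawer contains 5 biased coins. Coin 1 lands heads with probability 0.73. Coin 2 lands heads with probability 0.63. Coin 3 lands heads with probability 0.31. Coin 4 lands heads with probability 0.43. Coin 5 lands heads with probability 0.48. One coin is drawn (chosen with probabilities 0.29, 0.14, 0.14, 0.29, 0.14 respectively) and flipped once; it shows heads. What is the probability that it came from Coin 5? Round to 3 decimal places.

P(heads|C1) = 0.73; P(heads|C2) = 0.63; P(heads|C3) = 0.31; P(heads|C4) = 0.43; P(heads|C5) = 0.48.
Prior × likelihood for each source: 0.29·0.73=0.2117, 0.14·0.63=0.08820, 0.14·0.31=0.04340, 0.29·0.43=0.1247, 0.14·0.48=0.06720. Summing gives P(heads) = 0.53520.
P(Coin 5 | heads) = 0.06720 / 0.53520 = 0.126.

Posterior probability ≈ 0.126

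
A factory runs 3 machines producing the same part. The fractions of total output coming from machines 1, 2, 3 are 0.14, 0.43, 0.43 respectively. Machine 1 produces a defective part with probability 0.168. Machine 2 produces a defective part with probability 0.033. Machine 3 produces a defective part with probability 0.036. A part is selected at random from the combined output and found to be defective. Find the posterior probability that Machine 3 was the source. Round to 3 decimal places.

Posterior probability ≈ 0.291

Tabulate prior·likelihood by source: [1] prior 0.14, lik 0.168, product 0.02352; [2] prior 0.43, lik 0.033, product 0.01419; [3] prior 0.43, lik 0.036, product 0.01548.
Normalizing constant = 0.053190; the posterior for Machine 3 is its product over the sum, 0.01548/0.053190 = 0.291.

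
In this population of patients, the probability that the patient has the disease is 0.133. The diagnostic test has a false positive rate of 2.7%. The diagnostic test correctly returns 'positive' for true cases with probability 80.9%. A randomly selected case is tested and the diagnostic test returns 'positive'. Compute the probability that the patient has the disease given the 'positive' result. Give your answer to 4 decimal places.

Write H for 'the patient has the disease'. Prior odds H:¬H = 0.133/0.867 = 0.15340. For the 'positive' outcome, the likelihood ratio is 0.809/0.027 = 29.963.
Posterior odds = 0.15340 × 29.963 = 4.5964, so P(H|E) = 4.5964/(1+4.5964) = 0.8213.

P(H | E) ≈ 0.8213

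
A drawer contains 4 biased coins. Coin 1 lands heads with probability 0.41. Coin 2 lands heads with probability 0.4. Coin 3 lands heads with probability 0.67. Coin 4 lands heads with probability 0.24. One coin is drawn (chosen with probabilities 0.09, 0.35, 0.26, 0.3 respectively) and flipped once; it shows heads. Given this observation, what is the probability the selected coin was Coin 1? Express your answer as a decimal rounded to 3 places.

Tabulate prior·likelihood by source: [1] prior 0.09, lik 0.41, product 0.03690; [2] prior 0.35, lik 0.4, product 0.1400; [3] prior 0.26, lik 0.67, product 0.1742; [4] prior 0.3, lik 0.24, product 0.07200.
Normalizing constant = 0.42310; the posterior for Coin 1 is its product over the sum, 0.03690/0.42310 = 0.087.

Posterior probability ≈ 0.087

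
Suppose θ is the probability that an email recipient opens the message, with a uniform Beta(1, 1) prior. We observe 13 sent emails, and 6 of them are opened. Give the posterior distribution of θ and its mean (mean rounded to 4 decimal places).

Observing 6 successes and 7 failures updates Beta(1, 1) by adding the success and failure counts to the two shape parameters: α = 1+6 = 7, β = 1+7 = 8.
Posterior mean = α/(α+β) = 7/15 = 0.4667.

Posterior: Beta(7, 8); mean ≈ 0.4667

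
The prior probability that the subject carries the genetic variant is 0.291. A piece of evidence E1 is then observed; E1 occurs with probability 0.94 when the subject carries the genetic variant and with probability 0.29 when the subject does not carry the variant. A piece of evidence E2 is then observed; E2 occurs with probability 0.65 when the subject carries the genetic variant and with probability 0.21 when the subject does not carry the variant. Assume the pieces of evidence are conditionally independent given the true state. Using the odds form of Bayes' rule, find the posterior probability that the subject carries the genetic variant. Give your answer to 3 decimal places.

Posterior probability ≈ 0.805

Prior odds = 0.291/(1−0.291) = 0.41044. In log-odds, ln(0.41044) = -0.89053.
Add log likelihood ratios: ln(3.2414) + ln(3.0952) = 2.3059.
Posterior log-odds = 1.4153, so posterior odds = exp(1.4153) = 4.1179. Converting, P(H|E) = 4.1179/5.1179 = 0.805.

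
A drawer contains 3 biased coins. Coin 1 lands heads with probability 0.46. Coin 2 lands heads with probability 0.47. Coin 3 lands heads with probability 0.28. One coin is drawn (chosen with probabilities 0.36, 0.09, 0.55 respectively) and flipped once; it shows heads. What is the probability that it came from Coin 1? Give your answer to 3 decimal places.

Posterior probability ≈ 0.458

Tabulate prior·likelihood by source: [1] prior 0.36, lik 0.46, product 0.1656; [2] prior 0.09, lik 0.47, product 0.04230; [3] prior 0.55, lik 0.28, product 0.1540.
Normalizing constant = 0.36190; the posterior for Coin 1 is its product over the sum, 0.1656/0.36190 = 0.458.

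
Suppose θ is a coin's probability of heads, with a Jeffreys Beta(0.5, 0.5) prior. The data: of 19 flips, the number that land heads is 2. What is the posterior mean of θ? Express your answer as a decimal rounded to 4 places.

Posterior mean ≈ 0.1250

Observing 2 successes and 17 failures updates Beta(0.5, 0.5) by adding the success and failure counts to the two shape parameters: α = 0.5+2 = 2.5, β = 0.5+17 = 17.5.
Posterior mean = α/(α+β) = 2.5/20 = 0.1250.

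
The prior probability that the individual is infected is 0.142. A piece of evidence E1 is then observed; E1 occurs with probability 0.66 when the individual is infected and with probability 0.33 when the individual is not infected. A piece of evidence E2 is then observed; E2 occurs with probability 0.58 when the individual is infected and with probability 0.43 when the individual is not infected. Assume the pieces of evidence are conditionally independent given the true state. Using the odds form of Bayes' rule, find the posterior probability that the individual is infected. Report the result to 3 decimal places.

Prior odds = 0.142/(1−0.142) = 0.16550.
Likelihood ratio for E1 = 0.66/0.33 = 2.0000.
Likelihood ratio for E2 = 0.58/0.43 = 1.3488.
Posterior odds = prior odds × LR₁ × LR₂ = 0.44647.
Posterior probability = odds/(1+odds) = 0.44647/1.4465 = 0.309.

Posterior probability ≈ 0.309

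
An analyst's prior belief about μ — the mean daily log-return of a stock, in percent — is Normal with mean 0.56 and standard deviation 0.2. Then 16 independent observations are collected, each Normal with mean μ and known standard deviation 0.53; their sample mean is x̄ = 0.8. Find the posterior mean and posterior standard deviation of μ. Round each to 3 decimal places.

Posterior mean ≈ 0.727; posterior SD ≈ 0.110

With known σ, the Normal prior is conjugate. Weight on the data is w = (n/σ²)/(n/σ² + 1/τ₀²) = 56.9598/(56.9598+25.0000) = 0.69497.
Posterior mean = w·x̄ + (1−w)·μ₀ = 0.69497·0.8 + 0.30503·0.56 = 0.727. Posterior variance = 1/(56.9598+25.0000) = 0.0122011, so SD = 0.110.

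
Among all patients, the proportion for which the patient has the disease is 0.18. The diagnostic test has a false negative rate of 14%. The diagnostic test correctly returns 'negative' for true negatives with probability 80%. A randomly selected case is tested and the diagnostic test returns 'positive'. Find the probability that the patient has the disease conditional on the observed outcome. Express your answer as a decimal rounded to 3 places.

Write H for 'the patient has the disease'. Prior odds H:¬H = 0.18/0.82 = 0.21951. For the 'positive' outcome, the likelihood ratio is 0.86/0.2 = 4.3000.
Posterior odds = 0.21951 × 4.3000 = 0.94390, so P(H|E) = 0.94390/(1+0.94390) = 0.486.

P(H | E) ≈ 0.486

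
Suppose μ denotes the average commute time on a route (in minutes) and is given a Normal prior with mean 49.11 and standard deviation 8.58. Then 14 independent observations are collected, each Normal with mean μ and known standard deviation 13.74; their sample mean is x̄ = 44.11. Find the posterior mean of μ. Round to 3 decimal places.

With known σ, the Normal prior is conjugate. Weight on the data is w = (n/σ²)/(n/σ² + 1/τ₀²) = 0.0741574/(0.0741574+0.0135839) = 0.84518.
Posterior mean = w·x̄ + (1−w)·μ₀ = 0.84518·44.11 + 0.15482·49.11 = 44.884.

Posterior mean ≈ 44.884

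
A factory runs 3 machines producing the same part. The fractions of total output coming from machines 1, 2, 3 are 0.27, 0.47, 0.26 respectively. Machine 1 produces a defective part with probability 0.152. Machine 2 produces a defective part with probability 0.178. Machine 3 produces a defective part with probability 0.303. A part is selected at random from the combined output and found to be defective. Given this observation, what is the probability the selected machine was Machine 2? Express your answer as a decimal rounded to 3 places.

Tabulate prior·likelihood by source: [1] prior 0.27, lik 0.152, product 0.04104; [2] prior 0.47, lik 0.178, product 0.08366; [3] prior 0.26, lik 0.303, product 0.07878.
Normalizing constant = 0.20348; the posterior for Machine 2 is its product over the sum, 0.08366/0.20348 = 0.411.

Posterior probability ≈ 0.411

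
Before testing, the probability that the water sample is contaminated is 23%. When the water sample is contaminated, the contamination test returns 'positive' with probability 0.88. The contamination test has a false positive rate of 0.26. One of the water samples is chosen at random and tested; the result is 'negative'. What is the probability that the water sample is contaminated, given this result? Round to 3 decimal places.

P(H | E) ≈ 0.046

Let H be the event that the water sample is contaminated. P(H) = 0.23, so P(¬H) = 0.77. With E the 'negative' result, P(E|H) = 0.12 and P(E|¬H) = 0.74.
P(E) = 0.12·0.23 + 0.74·0.77 = 0.027600 + 0.56980 = 0.59740.
By Bayes' theorem, P(H|E) = 0.027600 / 0.59740 = 0.046.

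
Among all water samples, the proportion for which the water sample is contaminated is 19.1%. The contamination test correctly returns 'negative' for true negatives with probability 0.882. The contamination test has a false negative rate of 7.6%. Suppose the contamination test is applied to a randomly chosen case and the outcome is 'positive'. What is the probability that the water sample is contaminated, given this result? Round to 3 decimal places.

P(H | E) ≈ 0.649

Let H be the event that the water sample is contaminated. P(H) = 0.191, so P(¬H) = 0.809. With E the 'positive' result, P(E|H) = 0.924 and P(E|¬H) = 0.118.
P(E) = 0.924·0.191 + 0.118·0.809 = 0.17648 + 0.095462 = 0.27195.
By Bayes' theorem, P(H|E) = 0.17648 / 0.27195 = 0.649.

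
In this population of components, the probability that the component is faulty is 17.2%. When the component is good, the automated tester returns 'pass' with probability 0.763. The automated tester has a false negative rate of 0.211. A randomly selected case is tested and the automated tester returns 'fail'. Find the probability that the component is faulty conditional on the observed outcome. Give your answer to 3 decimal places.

P(H | E) ≈ 0.409

Let H be the event that the component is faulty. P(H) = 0.172, so P(¬H) = 0.828. With E the 'fail' result, P(E|H) = 0.789 and P(E|¬H) = 0.237.
P(E) = 0.789·0.172 + 0.237·0.828 = 0.13571 + 0.19624 = 0.33194.
By Bayes' theorem, P(H|E) = 0.13571 / 0.33194 = 0.409.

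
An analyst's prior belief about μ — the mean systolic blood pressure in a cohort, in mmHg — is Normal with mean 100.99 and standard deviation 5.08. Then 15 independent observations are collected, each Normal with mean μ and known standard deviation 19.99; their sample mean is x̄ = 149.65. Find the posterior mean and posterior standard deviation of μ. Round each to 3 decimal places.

Posterior mean ≈ 124.933; posterior SD ≈ 3.621

With known σ, the Normal prior is conjugate. Weight on the data is w = (n/σ²)/(n/σ² + 1/τ₀²) = 0.0375375/(0.0375375+0.0387501) = 0.49205.
Posterior mean = w·x̄ + (1−w)·μ₀ = 0.49205·149.65 + 0.50795·100.99 = 124.933. Posterior variance = 1/(0.0375375+0.0387501) = 13.1083, so SD = 3.621.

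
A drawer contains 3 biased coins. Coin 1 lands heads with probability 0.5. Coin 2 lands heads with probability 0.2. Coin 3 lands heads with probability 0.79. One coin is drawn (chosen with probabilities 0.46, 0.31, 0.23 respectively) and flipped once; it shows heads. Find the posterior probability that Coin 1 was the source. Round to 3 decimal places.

Posterior probability ≈ 0.486

Tabulate prior·likelihood by source: [1] prior 0.46, lik 0.5, product 0.2300; [2] prior 0.31, lik 0.2, product 0.06200; [3] prior 0.23, lik 0.79, product 0.1817.
Normalizing constant = 0.47370; the posterior for Coin 1 is its product over the sum, 0.2300/0.47370 = 0.486.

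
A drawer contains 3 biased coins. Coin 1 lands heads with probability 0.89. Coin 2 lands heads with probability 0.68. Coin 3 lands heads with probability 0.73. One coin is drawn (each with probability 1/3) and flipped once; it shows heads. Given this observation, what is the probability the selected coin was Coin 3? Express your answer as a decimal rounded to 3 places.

P(heads|C1) = 0.89; P(heads|C2) = 0.68; P(heads|C3) = 0.73.
Prior × likelihood for each source: 0.333333·0.89=0.2967, 0.333333·0.68=0.2267, 0.333333·0.73=0.2433. Summing gives P(heads) = 0.76667.
P(Coin 3 | heads) = 0.2433 / 0.76667 = 0.317.

Posterior probability ≈ 0.317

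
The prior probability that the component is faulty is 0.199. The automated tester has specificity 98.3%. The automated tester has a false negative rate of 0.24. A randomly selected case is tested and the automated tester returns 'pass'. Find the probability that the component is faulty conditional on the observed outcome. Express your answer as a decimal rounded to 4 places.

P(H | E) ≈ 0.0572

Let H be the event that the component is faulty. P(H) = 0.199, so P(¬H) = 0.801. With E the 'pass' result, P(E|H) = 0.24 and P(E|¬H) = 0.983.
P(E) = 0.24·0.199 + 0.983·0.801 = 0.047760 + 0.78738 = 0.83514.
By Bayes' theorem, P(H|E) = 0.047760 / 0.83514 = 0.0572.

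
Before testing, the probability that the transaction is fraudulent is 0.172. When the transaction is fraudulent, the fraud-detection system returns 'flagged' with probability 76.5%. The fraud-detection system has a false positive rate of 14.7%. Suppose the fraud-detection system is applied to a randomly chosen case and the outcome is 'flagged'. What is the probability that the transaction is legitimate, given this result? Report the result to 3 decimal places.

Let H be the event that the transaction is fraudulent. P(H) = 0.172, so P(¬H) = 0.828. With E the 'flagged' result, P(E|H) = 0.765 and P(E|¬H) = 0.147.
P(E) = 0.765·0.172 + 0.147·0.828 = 0.13158 + 0.12172 = 0.25330.
By Bayes' theorem, P(H|E) = 0.13158 / 0.25330 = 0.519. Hence P(¬H|E) = 1 − 0.519 = 0.481.

P(¬H | E) ≈ 0.481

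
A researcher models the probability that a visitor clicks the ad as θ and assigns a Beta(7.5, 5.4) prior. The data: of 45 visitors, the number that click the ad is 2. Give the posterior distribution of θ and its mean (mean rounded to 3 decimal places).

The binomial likelihood is conjugate to the Beta prior: with 2 successes and 43 failures, the posterior is Beta(7.5+2, 5.4+43) = Beta(9.5, 48.4).
Posterior mean = α/(α+β) = 9.5/57.9 = 0.164.

Posterior: Beta(9.5, 48.4); mean ≈ 0.164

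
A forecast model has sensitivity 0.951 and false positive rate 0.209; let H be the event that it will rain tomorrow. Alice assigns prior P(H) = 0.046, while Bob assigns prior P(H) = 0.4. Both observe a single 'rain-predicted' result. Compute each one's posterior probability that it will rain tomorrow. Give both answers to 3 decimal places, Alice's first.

P('+'|H) = 0.951, P('+'|¬H) = 0.209.
Alice: numerator 0.951·0.046 = 0.043746; evidence = 0.043746+0.209·0.954 = 0.24313; posterior = 0.180.
Bob: numerator 0.951·0.4 = 0.38040; evidence = 0.38040+0.209·0.6 = 0.50580; posterior = 0.752.

Alice: 0.180; Bob: 0.752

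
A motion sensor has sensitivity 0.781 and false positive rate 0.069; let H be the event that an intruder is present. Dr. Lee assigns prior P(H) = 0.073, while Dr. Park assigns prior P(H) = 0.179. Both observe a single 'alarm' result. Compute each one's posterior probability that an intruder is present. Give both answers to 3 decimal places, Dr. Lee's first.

The likelihood ratio for an 'alarm' result is 0.781/0.069 = 11.319.
Dr. Lee: prior odds 0.073/0.927 = 0.078749; posterior odds 0.89134; posterior probability 0.471.
Dr. Park: prior odds 0.179/0.821 = 0.21803; posterior odds 2.4678; posterior probability 0.712.

Dr. Lee: 0.471; Dr. Park: 0.712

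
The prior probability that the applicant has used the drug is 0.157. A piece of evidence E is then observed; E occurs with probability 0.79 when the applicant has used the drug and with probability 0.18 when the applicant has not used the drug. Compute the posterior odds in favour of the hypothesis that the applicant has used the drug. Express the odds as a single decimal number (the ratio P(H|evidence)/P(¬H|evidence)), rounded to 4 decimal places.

Prior odds = 0.157/(1−0.157) = 0.18624. In log-odds, ln(0.18624) = -1.6807.
Add log likelihood ratio: ln(4.3889) = 1.4791.
Posterior log-odds = -0.20165, so posterior odds = exp(-0.20165) = 0.81739.

Posterior odds ≈ 0.8174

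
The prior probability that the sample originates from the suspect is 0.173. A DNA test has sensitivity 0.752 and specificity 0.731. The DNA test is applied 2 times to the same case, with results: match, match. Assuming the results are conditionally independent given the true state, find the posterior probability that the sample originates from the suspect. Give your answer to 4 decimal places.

Posterior P(H) ≈ 0.6205

Let H be the event that the sample originates from the suspect; start with P(H) = 0.173. P('match'|H) = 0.752, P('match'|¬H) = 0.269.
Update on result 1 ('match'): P(H) ← 0.752·0.1730 / (0.752·0.1730 + 0.269·0.8270) = 0.13010/0.35256 = 0.3690.
Update on result 2 ('match'): P(H) ← 0.752·0.3690 / (0.752·0.3690 + 0.269·0.6310) = 0.27749/0.44723 = 0.6205.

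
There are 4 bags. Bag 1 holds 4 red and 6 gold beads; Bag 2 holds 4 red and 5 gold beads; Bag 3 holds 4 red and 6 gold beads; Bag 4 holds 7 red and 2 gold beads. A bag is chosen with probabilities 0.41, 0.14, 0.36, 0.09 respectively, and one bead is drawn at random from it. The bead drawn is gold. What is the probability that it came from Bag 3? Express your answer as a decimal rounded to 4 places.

Posterior probability ≈ 0.3859

P(gold|Bag 1) = 0.6; P(gold|Bag 2) = 0.5556; P(gold|Bag 3) = 0.6; P(gold|Bag 4) = 0.2222.
Prior × likelihood for each source: 0.41·0.6=0.2460, 0.14·0.5556=0.07778, 0.36·0.6=0.2160, 0.09·0.2222=0.02000. Summing gives P(gold) = 0.55978.
P(Bag 3 | gold) = 0.2160 / 0.55978 = 0.3859.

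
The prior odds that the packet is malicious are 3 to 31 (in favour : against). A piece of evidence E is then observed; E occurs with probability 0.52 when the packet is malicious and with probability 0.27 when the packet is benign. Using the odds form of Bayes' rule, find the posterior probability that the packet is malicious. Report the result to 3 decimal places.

Prior odds = 3/31 = 0.096774. In log-odds, ln(0.096774) = -2.3354.
Add log likelihood ratio: ln(1.9259) = 0.65541.
Posterior log-odds = -1.6800, so posterior odds = exp(-1.6800) = 0.18638. Converting, P(H|E) = 0.18638/1.1864 = 0.157.

Posterior probability ≈ 0.157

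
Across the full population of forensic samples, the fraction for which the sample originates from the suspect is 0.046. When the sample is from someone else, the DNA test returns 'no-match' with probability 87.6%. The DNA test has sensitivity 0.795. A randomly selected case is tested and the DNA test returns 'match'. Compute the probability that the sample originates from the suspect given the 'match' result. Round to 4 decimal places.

P(H | E) ≈ 0.2361

Write H for 'the sample originates from the suspect'. Prior odds H:¬H = 0.046/0.954 = 0.048218. For the 'match' outcome, the likelihood ratio is 0.795/0.124 = 6.4113.
Posterior odds = 0.048218 × 6.4113 = 0.30914, so P(H|E) = 0.30914/(1+0.30914) = 0.2361.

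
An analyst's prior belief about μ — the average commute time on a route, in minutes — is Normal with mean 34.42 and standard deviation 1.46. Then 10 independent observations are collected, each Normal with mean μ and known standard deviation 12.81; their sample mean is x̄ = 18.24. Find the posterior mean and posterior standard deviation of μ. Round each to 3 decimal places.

Prior precision 1/τ₀² = 1/1.46² = 0.469131; data precision n/σ² = 10/12.81² = 0.0609399.
Posterior precision = 0.469131 + 0.0609399 = 0.530071, giving posterior SD = 1/√0.530071 = 1.374.
Posterior mean = (0.469131·34.42 + 0.0609399·18.24) / 0.530071 = 32.560.

Posterior mean ≈ 32.560; posterior SD ≈ 1.374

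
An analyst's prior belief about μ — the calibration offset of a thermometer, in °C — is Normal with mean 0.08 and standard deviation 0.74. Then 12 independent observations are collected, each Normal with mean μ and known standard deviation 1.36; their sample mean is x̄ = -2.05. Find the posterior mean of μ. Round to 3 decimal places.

With known σ, the Normal prior is conjugate. Weight on the data is w = (n/σ²)/(n/σ² + 1/τ₀²) = 6.48789/(6.48789+1.82615) = 0.78035.
Posterior mean = w·x̄ + (1−w)·μ₀ = 0.78035·-2.05 + 0.21965·0.08 = -1.582.

Posterior mean ≈ -1.582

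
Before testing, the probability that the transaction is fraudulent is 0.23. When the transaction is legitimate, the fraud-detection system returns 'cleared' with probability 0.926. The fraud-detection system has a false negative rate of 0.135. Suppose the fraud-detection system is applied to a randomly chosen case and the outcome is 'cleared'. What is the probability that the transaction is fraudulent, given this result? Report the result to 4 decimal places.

P(H | E) ≈ 0.0417

Write H for 'the transaction is fraudulent'. Prior odds H:¬H = 0.23/0.77 = 0.29870. For the 'cleared' outcome, the likelihood ratio is 0.135/0.926 = 0.14579.
Posterior odds = 0.29870 × 0.14579 = 0.043547, so P(H|E) = 0.043547/(1+0.043547) = 0.0417.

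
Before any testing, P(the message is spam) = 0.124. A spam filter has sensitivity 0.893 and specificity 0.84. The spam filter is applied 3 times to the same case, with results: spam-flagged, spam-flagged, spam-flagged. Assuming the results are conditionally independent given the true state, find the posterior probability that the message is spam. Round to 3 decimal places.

Posterior P(H) ≈ 0.961

With H the event that the message is spam, the joint likelihood of the observed sequence is P(data|H) = 0.893·0.893·0.893 = 0.71212 and P(data|¬H) = 0.16·0.16·0.16 = 0.0040960.
Bayes: P(H|data) = 0.124·0.71212 / (0.124·0.71212 + 0.876·0.0040960) = 0.088303/0.091891 = 0.9610.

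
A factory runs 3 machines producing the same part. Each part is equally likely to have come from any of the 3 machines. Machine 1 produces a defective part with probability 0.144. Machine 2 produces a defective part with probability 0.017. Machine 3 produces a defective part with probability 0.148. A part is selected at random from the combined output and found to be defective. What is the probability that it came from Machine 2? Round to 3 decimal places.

P(defective|M1) = 0.144; P(defective|M2) = 0.017; P(defective|M3) = 0.148.
Prior × likelihood for each source: 0.333333·0.144=0.04800, 0.333333·0.017=0.005667, 0.333333·0.148=0.04933. Summing gives P(defective) = 0.10300.
P(Machine 2 | defective) = 0.005667 / 0.10300 = 0.055.

Posterior probability ≈ 0.055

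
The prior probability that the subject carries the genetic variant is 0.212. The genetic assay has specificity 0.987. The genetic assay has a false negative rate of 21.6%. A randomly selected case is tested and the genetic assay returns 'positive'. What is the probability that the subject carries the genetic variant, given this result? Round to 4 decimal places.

P(H | E) ≈ 0.9419

Write H for 'the subject carries the genetic variant'. Prior odds H:¬H = 0.212/0.788 = 0.26904. For the 'positive' outcome, the likelihood ratio is 0.784/0.013 = 60.308.
Posterior odds = 0.26904 × 60.308 = 16.225, so P(H|E) = 16.225/(1+16.225) = 0.9419.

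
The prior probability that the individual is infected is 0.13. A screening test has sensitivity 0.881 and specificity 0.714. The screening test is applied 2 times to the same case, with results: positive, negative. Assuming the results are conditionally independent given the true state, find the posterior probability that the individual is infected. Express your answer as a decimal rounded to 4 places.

Posterior P(H) ≈ 0.0712

Let H be the event that the individual is infected; start with P(H) = 0.13. P('positive'|H) = 0.881, P('positive'|¬H) = 0.286.
Update on result 1 ('positive'): P(H) ← 0.881·0.1300 / (0.881·0.1300 + 0.286·0.8700) = 0.11453/0.36335 = 0.3152.
Update on result 2 ('negative'): P(H) ← 0.119·0.3152 / (0.119·0.3152 + 0.714·0.6848) = 0.037509/0.52645 = 0.0712.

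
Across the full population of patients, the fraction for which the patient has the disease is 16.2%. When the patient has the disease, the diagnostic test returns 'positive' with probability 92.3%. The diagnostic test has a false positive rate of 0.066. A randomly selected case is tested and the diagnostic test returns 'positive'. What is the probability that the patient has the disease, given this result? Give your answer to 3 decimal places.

Let H be the event that the patient has the disease. P(H) = 0.162, so P(¬H) = 0.838. With E the 'positive' result, P(E|H) = 0.923 and P(E|¬H) = 0.066.
P(E) = 0.923·0.162 + 0.066·0.838 = 0.14953 + 0.055308 = 0.20483.
By Bayes' theorem, P(H|E) = 0.14953 / 0.20483 = 0.730.

P(H | E) ≈ 0.730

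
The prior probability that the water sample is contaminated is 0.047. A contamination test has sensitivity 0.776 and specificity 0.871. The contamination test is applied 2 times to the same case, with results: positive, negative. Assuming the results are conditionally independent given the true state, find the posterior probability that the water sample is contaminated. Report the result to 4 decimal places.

Let H be the event that the water sample is contaminated; start with P(H) = 0.047. P('positive'|H) = 0.776, P('positive'|¬H) = 0.129.
Update on result 1 ('positive'): P(H) ← 0.776·0.0470 / (0.776·0.0470 + 0.129·0.9530) = 0.036472/0.15941 = 0.2288.
Update on result 2 ('negative'): P(H) ← 0.224·0.2288 / (0.224·0.2288 + 0.871·0.7712) = 0.051250/0.72297 = 0.0709.

Posterior P(H) ≈ 0.0709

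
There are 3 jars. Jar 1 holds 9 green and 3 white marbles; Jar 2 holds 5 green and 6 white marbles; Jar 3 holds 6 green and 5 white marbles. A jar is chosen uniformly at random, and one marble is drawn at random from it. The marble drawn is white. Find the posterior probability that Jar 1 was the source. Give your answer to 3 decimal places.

Posterior probability ≈ 0.200

P(white|Jar 1) = 0.25; P(white|Jar 2) = 0.5455; P(white|Jar 3) = 0.4545.
Prior × likelihood for each source: 0.333333·0.25=0.08333, 0.333333·0.5455=0.1818, 0.333333·0.4545=0.1515. Summing gives P(white) = 0.41667.
P(Jar 1 | white) = 0.08333 / 0.41667 = 0.200.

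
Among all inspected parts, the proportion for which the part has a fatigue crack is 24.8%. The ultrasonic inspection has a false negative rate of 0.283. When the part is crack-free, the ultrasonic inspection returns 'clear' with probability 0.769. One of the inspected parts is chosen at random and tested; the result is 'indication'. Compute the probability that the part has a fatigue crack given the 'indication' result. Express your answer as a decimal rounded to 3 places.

Let H be the event that the part has a fatigue crack. P(H) = 0.248, so P(¬H) = 0.752. With E the 'indication' result, P(E|H) = 0.717 and P(E|¬H) = 0.231.
P(E) = 0.717·0.248 + 0.231·0.752 = 0.17782 + 0.17371 = 0.35153.
By Bayes' theorem, P(H|E) = 0.17782 / 0.35153 = 0.506.

P(H | E) ≈ 0.506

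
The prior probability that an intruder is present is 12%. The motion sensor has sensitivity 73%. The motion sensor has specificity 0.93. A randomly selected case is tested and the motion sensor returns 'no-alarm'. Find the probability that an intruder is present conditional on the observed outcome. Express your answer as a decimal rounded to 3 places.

Write H for 'an intruder is present'. Prior odds H:¬H = 0.12/0.88 = 0.13636. For the 'no-alarm' outcome, the likelihood ratio is 0.27/0.93 = 0.29032.
Posterior odds = 0.13636 × 0.29032 = 0.039589, so P(H|E) = 0.039589/(1+0.039589) = 0.038.

P(H | E) ≈ 0.038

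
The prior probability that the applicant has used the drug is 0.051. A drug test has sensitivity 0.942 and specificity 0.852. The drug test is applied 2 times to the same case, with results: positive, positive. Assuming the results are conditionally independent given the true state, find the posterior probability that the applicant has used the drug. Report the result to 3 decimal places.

With H the event that the applicant has used the drug, the joint likelihood of the observed sequence is P(data|H) = 0.942·0.942 = 0.88736 and P(data|¬H) = 0.148·0.148 = 0.021904.
Bayes: P(H|data) = 0.051·0.88736 / (0.051·0.88736 + 0.949·0.021904) = 0.045256/0.066042 = 0.6852.

Posterior P(H) ≈ 0.685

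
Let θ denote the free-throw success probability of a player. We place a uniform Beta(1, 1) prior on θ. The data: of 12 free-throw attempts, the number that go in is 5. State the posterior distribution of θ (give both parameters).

Posterior: Beta(6, 8)

The binomial likelihood is conjugate to the Beta prior: with 5 successes and 7 failures, the posterior is Beta(1+5, 1+7) = Beta(6, 8).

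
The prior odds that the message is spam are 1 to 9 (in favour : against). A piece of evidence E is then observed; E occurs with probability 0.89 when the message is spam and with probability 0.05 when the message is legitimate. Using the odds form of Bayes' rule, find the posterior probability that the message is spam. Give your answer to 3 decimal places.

Posterior probability ≈ 0.664

Prior odds = 1/9 = 0.11111.
Likelihood ratio for E = 0.89/0.05 = 17.800.
Posterior odds = prior odds × LR = 1.9778.
Posterior probability = odds/(1+odds) = 1.9778/2.9778 = 0.664.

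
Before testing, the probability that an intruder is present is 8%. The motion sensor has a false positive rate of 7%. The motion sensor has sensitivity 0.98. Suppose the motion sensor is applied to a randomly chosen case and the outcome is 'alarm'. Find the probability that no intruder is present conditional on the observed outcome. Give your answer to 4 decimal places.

P(¬H | E) ≈ 0.4510

Write H for 'an intruder is present'. Prior odds H:¬H = 0.08/0.92 = 0.086957. For the 'alarm' outcome, the likelihood ratio is 0.98/0.07 = 14.000.
Posterior odds = 0.086957 × 14.000 = 1.2174, so P(H|E) = 1.2174/(1+1.2174) = 0.5490. Then P(¬H|E) = 1 − 0.5490 = 0.4510.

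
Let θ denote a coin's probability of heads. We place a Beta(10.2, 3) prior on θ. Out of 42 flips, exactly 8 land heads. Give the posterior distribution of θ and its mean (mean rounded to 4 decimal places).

Posterior: Beta(18.2, 37); mean ≈ 0.3297

Observing 8 successes and 34 failures updates Beta(10.2, 3) by adding the success and failure counts to the two shape parameters: α = 10.2+8 = 18.2, β = 3+34 = 37.
E[θ | data] = 18.2/(18.2+37) = 0.3297.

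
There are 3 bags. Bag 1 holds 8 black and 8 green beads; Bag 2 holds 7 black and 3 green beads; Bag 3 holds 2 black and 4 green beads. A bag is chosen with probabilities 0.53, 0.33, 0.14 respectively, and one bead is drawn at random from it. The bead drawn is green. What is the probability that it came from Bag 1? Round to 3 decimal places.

Posterior probability ≈ 0.579

P(green|Bag 1) = 0.5; P(green|Bag 2) = 0.3; P(green|Bag 3) = 0.6667.
Prior × likelihood for each source: 0.53·0.5=0.2650, 0.33·0.3=0.09900, 0.14·0.6667=0.09333. Summing gives P(green) = 0.45733.
P(Bag 1 | green) = 0.2650 / 0.45733 = 0.579.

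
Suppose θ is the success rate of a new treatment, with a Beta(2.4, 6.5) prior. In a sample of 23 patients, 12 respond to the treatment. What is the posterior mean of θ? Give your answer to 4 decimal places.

Posterior mean ≈ 0.4514

The binomial likelihood is conjugate to the Beta prior: with 12 successes and 11 failures, the posterior is Beta(2.4+12, 6.5+11) = Beta(14.4, 17.5).
E[θ | data] = 14.4/(14.4+17.5) = 0.4514.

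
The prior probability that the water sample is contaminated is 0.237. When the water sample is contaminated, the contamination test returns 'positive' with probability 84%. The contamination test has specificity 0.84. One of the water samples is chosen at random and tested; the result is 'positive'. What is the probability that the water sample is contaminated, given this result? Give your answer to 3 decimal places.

P(H | E) ≈ 0.620

Let H be the event that the water sample is contaminated. P(H) = 0.237, so P(¬H) = 0.763. With E the 'positive' result, P(E|H) = 0.84 and P(E|¬H) = 0.16.
P(E) = 0.84·0.237 + 0.16·0.763 = 0.19908 + 0.12208 = 0.32116.
By Bayes' theorem, P(H|E) = 0.19908 / 0.32116 = 0.620.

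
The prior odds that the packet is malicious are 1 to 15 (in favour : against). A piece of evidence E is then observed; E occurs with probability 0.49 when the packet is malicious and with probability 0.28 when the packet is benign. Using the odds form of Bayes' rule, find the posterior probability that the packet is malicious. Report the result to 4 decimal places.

Posterior probability ≈ 0.1045

Prior odds = 1/15 = 0.066667. In log-odds, ln(0.066667) = -2.7081.
Add log likelihood ratio: ln(1.7500) = 0.55962.
Posterior log-odds = -2.1484, so posterior odds = exp(-2.1484) = 0.11667. Converting, P(H|E) = 0.11667/1.1167 = 0.1045.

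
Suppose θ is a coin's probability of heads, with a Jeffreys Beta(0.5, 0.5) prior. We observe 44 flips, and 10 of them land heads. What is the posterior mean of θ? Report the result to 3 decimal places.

Observing 10 successes and 34 failures updates Beta(0.5, 0.5) by adding the success and failure counts to the two shape parameters: α = 0.5+10 = 10.5, β = 0.5+34 = 34.5.
Posterior mean = α/(α+β) = 10.5/45 = 0.233.

Posterior mean ≈ 0.233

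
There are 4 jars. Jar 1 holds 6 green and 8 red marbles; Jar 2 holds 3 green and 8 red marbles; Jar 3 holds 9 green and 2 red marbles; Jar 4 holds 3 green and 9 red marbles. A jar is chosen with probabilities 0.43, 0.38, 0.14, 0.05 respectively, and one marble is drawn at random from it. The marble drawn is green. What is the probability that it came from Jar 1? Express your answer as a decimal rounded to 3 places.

Tabulate prior·likelihood by source: [1] prior 0.43, lik 0.4286, product 0.1843; [2] prior 0.38, lik 0.2727, product 0.1036; [3] prior 0.14, lik 0.8182, product 0.1145; [4] prior 0.05, lik 0.25, product 0.01250.
Normalizing constant = 0.41497; the posterior for Jar 1 is its product over the sum, 0.1843/0.41497 = 0.444.

Posterior probability ≈ 0.444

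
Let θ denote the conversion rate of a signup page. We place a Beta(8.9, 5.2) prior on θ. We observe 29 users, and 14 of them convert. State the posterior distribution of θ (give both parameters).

Posterior: Beta(22.9, 20.2)

The binomial likelihood is conjugate to the Beta prior: with 14 successes and 15 failures, the posterior is Beta(8.9+14, 5.2+15) = Beta(22.9, 20.2).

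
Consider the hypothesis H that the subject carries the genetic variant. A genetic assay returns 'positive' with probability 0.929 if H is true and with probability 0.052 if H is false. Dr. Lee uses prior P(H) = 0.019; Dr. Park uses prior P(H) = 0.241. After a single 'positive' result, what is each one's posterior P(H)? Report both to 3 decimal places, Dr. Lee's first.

P('+'|H) = 0.929, P('+'|¬H) = 0.052.
Dr. Lee: numerator 0.929·0.019 = 0.017651; evidence = 0.017651+0.052·0.981 = 0.068663; posterior = 0.257.
Dr. Park: numerator 0.929·0.241 = 0.22389; evidence = 0.22389+0.052·0.759 = 0.26336; posterior = 0.850.

Dr. Lee: 0.257; Dr. Park: 0.850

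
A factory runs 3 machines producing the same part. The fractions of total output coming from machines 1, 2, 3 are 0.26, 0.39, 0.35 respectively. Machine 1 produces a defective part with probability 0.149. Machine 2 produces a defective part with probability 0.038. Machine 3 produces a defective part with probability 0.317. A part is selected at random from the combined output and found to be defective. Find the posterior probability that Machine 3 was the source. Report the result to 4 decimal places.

Posterior probability ≈ 0.6744

P(defective|M1) = 0.149; P(defective|M2) = 0.038; P(defective|M3) = 0.317.
Prior × likelihood for each source: 0.26·0.149=0.03874, 0.39·0.038=0.01482, 0.35·0.317=0.1109. Summing gives P(defective) = 0.16451.
P(Machine 3 | defective) = 0.1109 / 0.16451 = 0.6744.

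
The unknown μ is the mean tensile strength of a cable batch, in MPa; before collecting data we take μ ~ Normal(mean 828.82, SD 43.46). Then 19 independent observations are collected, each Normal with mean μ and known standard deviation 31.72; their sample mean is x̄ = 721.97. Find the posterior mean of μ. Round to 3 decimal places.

With known σ, the Normal prior is conjugate. Weight on the data is w = (n/σ²)/(n/σ² + 1/τ₀²) = 0.0188837/(0.0188837+0.00052944) = 0.97273.
Posterior mean = w·x̄ + (1−w)·μ₀ = 0.97273·721.97 + 0.027272·828.82 = 724.884.

Posterior mean ≈ 724.884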